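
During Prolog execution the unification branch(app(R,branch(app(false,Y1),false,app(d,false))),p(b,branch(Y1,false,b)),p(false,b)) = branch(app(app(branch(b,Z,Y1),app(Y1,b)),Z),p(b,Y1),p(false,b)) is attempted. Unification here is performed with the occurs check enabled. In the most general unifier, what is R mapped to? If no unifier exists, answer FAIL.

Decompose branch/3: app(R,branch(app(false,Y1),false,app(d,false))) = app(app(branch(b,Z,Y1),app(Y1,b)),Z),  p(b,branch(Y1,false,b)) = p(b,Y1),  p(false,b) = p(false,b).
Decompose app/2: R = app(branch(b,Z,Y1),app(Y1,b)),  branch(app(false,Y1),false,app(d,false)) = Z.
Bind R := app(branch(b,Z,Y1),app(Y1,b)); no other remaining equation mentions R.
Bind Z := branch(app(false,Y1),false,app(d,false)); no other remaining equation mentions Z. Substituting into the earlier binding gives R := app(branch(b,branch(app(false,Y1),false,app(d,false)),Y1),app(Y1,b)).
Decompose p/2: b = b,  branch(Y1,false,b) = Y1.
Delete trivial equation b = b.
Occurs check fails: Y1 occurs in branch(Y1,false,b); the equation Y1 = branch(Y1,false,b) has no finite solution.

FAIL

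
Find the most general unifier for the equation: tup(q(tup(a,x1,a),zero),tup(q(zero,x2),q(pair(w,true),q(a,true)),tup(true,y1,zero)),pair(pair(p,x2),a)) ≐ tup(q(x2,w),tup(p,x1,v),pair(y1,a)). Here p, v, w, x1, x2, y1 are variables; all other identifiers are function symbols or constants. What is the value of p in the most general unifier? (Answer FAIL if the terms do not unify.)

q(zero,tup(a,q(pair(zero,true),q(a,true)),a))

Decompose tup/3: q(tup(a,x1,a),zero) ≐ q(x2,w),  tup(q(zero,x2),q(pair(w,true),q(a,true)),tup(true,y1,zero)) ≐ tup(p,x1,v),  pair(pair(p,x2),a) ≐ pair(y1,a).
Decompose q/2: tup(a,x1,a) ≐ x2,  zero ≐ w.
Bind x2 := tup(a,x1,a); substituting into the 2 remaining equations that mention x2 gives: tup(q(zero,tup(a,x1,a)),q(pair(w,true),q(a,true)),tup(true,y1,zero)) ≐ tup(p,x1,v),  pair(pair(p,tup(a,x1,a)),a) ≐ pair(y1,a).
Bind w := zero; substituting into the one remaining equation that mentions w gives: tup(q(zero,tup(a,x1,a)),q(pair(zero,true),q(a,true)),tup(true,y1,zero)) ≐ tup(p,x1,v).
Decompose tup/3: q(zero,tup(a,x1,a)) ≐ p,  q(pair(zero,true),q(a,true)) ≐ x1,  tup(true,y1,zero) ≐ v.
Bind p := q(zero,tup(a,x1,a)); substituting into the one remaining equation that mentions p gives: pair(pair(q(zero,tup(a,x1,a)),tup(a,x1,a)),a) ≐ pair(y1,a).
Bind x1 := q(pair(zero,true),q(a,true)); substituting into the one remaining equation that mentions x1 gives: pair(pair(q(zero,tup(a,q(pair(zero,true),q(a,true)),a)),tup(a,q(pair(zero,true),q(a,true)),a)),a) ≐ pair(y1,a). Substituting into the earlier bindings gives x2 := tup(a,q(pair(zero,true),q(a,true)),a), p := q(zero,tup(a,q(pair(zero,true),q(a,true)),a)).
Bind v := tup(true,y1,zero); no other remaining equation mentions v.
Decompose pair/2: pair(q(zero,tup(a,q(pair(zero,true),q(a,true)),a)),tup(a,q(pair(zero,true),q(a,true)),a)) ≐ y1,  a ≐ a.
Bind y1 := pair(q(zero,tup(a,q(pair(zero,true),q(a,true)),a)),tup(a,q(pair(zero,true),q(a,true)),a)); no other remaining equation mentions y1. Substituting into the earlier binding gives v := tup(true,pair(q(zero,tup(a,q(pair(zero,true),q(a,true)),a)),tup(a,q(pair(zero,true),q(a,true)),a)),zero).
Delete trivial equation a ≐ a.
MGU = { x2 := tup(a,q(pair(zero,true),q(a,true)),a), w := zero, p := q(zero,tup(a,q(pair(zero,true),q(a,true)),a)), x1 := q(pair(zero,true),q(a,true)), v := tup(true,pair(q(zero,tup(a,q(pair(zero,true),q(a,true)),a)),tup(a,q(pair(zero,true),q(a,true)),a)),zero), y1 := pair(q(zero,tup(a,q(pair(zero,true),q(a,true)),a)),tup(a,q(pair(zero,true),q(a,true)),a)) }, so p := q(zero,tup(a,q(pair(zero,true),q(a,true)),a)).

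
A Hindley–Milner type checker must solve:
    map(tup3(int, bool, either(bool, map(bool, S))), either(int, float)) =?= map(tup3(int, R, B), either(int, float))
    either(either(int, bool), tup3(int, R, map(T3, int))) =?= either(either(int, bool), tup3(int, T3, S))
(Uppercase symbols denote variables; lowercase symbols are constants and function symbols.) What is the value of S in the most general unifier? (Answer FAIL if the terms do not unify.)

Decompose map/2: tup3(int, bool, either(bool, map(bool, S))) =?= tup3(int, R, B),  either(int, float) =?= either(int, float).
Decompose tup3/3: int =?= int,  bool =?= R,  either(bool, map(bool, S)) =?= B.
Delete trivial equation int =?= int.
Bind R := bool; substituting into the one remaining equation that mentions R gives: either(either(int, bool), tup3(int, bool, map(T3, int))) =?= either(either(int, bool), tup3(int, T3, S)).
Bind B := either(bool, map(bool, S)); no other remaining equation mentions B.
Delete trivial equation either(int, float) =?= either(int, float).
Decompose either/2: either(int, bool) =?= either(int, bool),  tup3(int, bool, map(T3, int)) =?= tup3(int, T3, S).
Delete trivial equation either(int, bool) =?= either(int, bool).
Decompose tup3/3: int =?= int,  bool =?= T3,  map(T3, int) =?= S.
Delete trivial equation int =?= int.
Bind T3 := bool; substituting into the remaining equation gives: map(bool, int) =?= S.
Bind S := map(bool, int). Substituting into the earlier binding gives B := either(bool, map(bool, map(bool, int))).
MGU = { R := bool, B := either(bool, map(bool, map(bool, int))), T3 := bool, S := map(bool, int) }, so S := map(bool, int).

map(bool, int)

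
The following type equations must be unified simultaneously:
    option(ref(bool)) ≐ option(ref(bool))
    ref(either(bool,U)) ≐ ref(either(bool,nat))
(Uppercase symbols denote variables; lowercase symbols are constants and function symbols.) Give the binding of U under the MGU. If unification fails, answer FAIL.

Delete trivial equation option(ref(bool)) ≐ option(ref(bool)).
Decompose ref/1: either(bool,U) ≐ either(bool,nat).
Decompose either/2: bool ≐ bool,  U ≐ nat.
Delete trivial equation bool ≐ bool.
Bind U := nat.
MGU = { U ↦ nat }, so U ↦ nat.

nat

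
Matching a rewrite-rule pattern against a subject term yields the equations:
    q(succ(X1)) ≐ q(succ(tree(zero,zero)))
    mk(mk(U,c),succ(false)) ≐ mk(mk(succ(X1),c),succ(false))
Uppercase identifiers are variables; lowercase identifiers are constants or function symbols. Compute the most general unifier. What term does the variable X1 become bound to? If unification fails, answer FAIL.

Decompose q/1: succ(X1) ≐ succ(tree(zero,zero)).
Decompose succ/1: X1 ≐ tree(zero,zero).
Bind X1 := tree(zero,zero); substituting into the remaining equation gives: mk(mk(U,c),succ(false)) ≐ mk(mk(succ(tree(zero,zero)),c),succ(false)).
Decompose mk/2: mk(U,c) ≐ mk(succ(tree(zero,zero)),c),  succ(false) ≐ succ(false).
Decompose mk/2: U ≐ succ(tree(zero,zero)),  c ≐ c.
Bind U := succ(tree(zero,zero)); no other remaining equation mentions U.
Delete trivial equation c ≐ c.
Delete trivial equation succ(false) ≐ succ(false).
MGU = { X1 -> tree(zero,zero), U -> succ(tree(zero,zero)) }, so X1 -> tree(zero,zero).

tree(zero,zero)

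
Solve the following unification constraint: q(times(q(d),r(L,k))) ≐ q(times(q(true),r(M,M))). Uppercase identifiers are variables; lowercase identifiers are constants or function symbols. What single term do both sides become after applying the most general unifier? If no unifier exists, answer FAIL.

FAIL

Decompose q/1: times(q(d),r(L,k)) ≐ times(q(true),r(M,M)).
Decompose times/2: q(d) ≐ q(true),  r(L,k) ≐ r(M,M).
Decompose q/1: d ≐ true.
Clash: constants d and true differ; no unifier exists.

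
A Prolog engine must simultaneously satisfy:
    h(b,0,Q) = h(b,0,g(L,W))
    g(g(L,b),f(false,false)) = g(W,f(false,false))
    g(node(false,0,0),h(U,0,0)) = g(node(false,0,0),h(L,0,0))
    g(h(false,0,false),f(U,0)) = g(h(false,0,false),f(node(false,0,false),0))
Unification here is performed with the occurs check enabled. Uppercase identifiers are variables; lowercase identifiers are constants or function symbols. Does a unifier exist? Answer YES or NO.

YES

Decompose h/3: b = b,  0 = 0,  Q = g(L,W).
Delete trivial equation b = b.
Delete trivial equation 0 = 0.
Bind Q := g(L,W); no other remaining equation mentions Q.
Decompose g/2: g(L,b) = W,  f(false,false) = f(false,false).
Bind W := g(L,b); no other remaining equation mentions W. Substituting into the earlier binding gives Q := g(L,g(L,b)).
Delete trivial equation f(false,false) = f(false,false).
Decompose g/2: node(false,0,0) = node(false,0,0),  h(U,0,0) = h(L,0,0).
Delete trivial equation node(false,0,0) = node(false,0,0).
Decompose h/3: U = L,  0 = 0,  0 = 0.
Bind U := L; substituting into the one remaining equation that mentions U gives: g(h(false,0,false),f(L,0)) = g(h(false,0,false),f(node(false,0,false),0)).
Delete trivial equation 0 = 0.
Delete trivial equation 0 = 0.
Decompose g/2: h(false,0,false) = h(false,0,false),  f(L,0) = f(node(false,0,false),0).
Delete trivial equation h(false,0,false) = h(false,0,false).
Decompose f/2: L = node(false,0,false),  0 = 0.
Bind L := node(false,0,false); no other remaining equation mentions L. Substituting into the earlier bindings gives Q := g(node(false,0,false),g(node(false,0,false),b)), W := g(node(false,0,false),b), U := node(false,0,false).
Delete trivial equation 0 = 0.
No equations remain and no clash or occurs-check failure arose, so a unifier exists.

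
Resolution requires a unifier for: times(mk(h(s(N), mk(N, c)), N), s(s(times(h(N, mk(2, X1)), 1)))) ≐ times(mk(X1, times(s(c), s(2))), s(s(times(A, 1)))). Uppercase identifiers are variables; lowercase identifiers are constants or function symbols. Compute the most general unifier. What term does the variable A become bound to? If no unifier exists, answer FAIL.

Decompose times/2: mk(h(s(N), mk(N, c)), N) ≐ mk(X1, times(s(c), s(2))),  s(s(times(h(N, mk(2, X1)), 1))) ≐ s(s(times(A, 1))).
Decompose mk/2: h(s(N), mk(N, c)) ≐ X1,  N ≐ times(s(c), s(2)).
Bind X1 := h(s(N), mk(N, c)); substituting into the one remaining equation that mentions X1 gives: s(s(times(h(N, mk(2, h(s(N), mk(N, c)))), 1))) ≐ s(s(times(A, 1))).
Bind N := times(s(c), s(2)); substituting into the remaining equation gives: s(s(times(h(times(s(c), s(2)), mk(2, h(s(times(s(c), s(2))), mk(times(s(c), s(2)), c)))), 1))) ≐ s(s(times(A, 1))). Substituting into the earlier binding gives X1 := h(s(times(s(c), s(2))), mk(times(s(c), s(2)), c)).
Decompose s/1: s(times(h(times(s(c), s(2)), mk(2, h(s(times(s(c), s(2))), mk(times(s(c), s(2)), c)))), 1)) ≐ s(times(A, 1)).
Decompose s/1: times(h(times(s(c), s(2)), mk(2, h(s(times(s(c), s(2))), mk(times(s(c), s(2)), c)))), 1) ≐ times(A, 1).
Decompose times/2: h(times(s(c), s(2)), mk(2, h(s(times(s(c), s(2))), mk(times(s(c), s(2)), c)))) ≐ A,  1 ≐ 1.
Bind A := h(times(s(c), s(2)), mk(2, h(s(times(s(c), s(2))), mk(times(s(c), s(2)), c)))); no other remaining equation mentions A.
Delete trivial equation 1 ≐ 1.
MGU = { X1 ↦ h(s(times(s(c), s(2))), mk(times(s(c), s(2)), c)), N ↦ times(s(c), s(2)), A ↦ h(times(s(c), s(2)), mk(2, h(s(times(s(c), s(2))), mk(times(s(c), s(2)), c)))) }, so A ↦ h(times(s(c), s(2)), mk(2, h(s(times(s(c), s(2))), mk(times(s(c), s(2)), c)))).

h(times(s(c), s(2)), mk(2, h(s(times(s(c), s(2))), mk(times(s(c), s(2)), c))))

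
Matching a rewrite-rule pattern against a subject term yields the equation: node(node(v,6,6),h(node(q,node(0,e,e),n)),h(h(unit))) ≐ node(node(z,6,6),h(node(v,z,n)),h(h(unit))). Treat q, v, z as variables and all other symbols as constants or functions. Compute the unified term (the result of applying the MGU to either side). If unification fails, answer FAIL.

Decompose node/3: node(v,6,6) ≐ node(z,6,6),  h(node(q,node(0,e,e),n)) ≐ h(node(v,z,n)),  h(h(unit)) ≐ h(h(unit)).
Decompose node/3: v ≐ z,  6 ≐ 6,  6 ≐ 6.
Bind v := z; substituting into the one remaining equation that mentions v gives: h(node(q,node(0,e,e),n)) ≐ h(node(z,z,n)).
Delete trivial equation 6 ≐ 6.
Delete trivial equation 6 ≐ 6.
Decompose h/1: node(q,node(0,e,e),n) ≐ node(z,z,n).
Decompose node/3: q ≐ z,  node(0,e,e) ≐ z,  n ≐ n.
Bind q := z; no other remaining equation mentions q.
Bind z := node(0,e,e); no other remaining equation mentions z. Substituting into the earlier bindings gives v := node(0,e,e), q := node(0,e,e).
Delete trivial equation n ≐ n.
Delete trivial equation h(h(unit)) ≐ h(h(unit)).
Applying the MGU to either side gives node(node(node(0,e,e),6,6),h(node(node(0,e,e),node(0,e,e),n)),h(h(unit))).

node(node(node(0,e,e),6,6),h(node(node(0,e,e),node(0,e,e),n)),h(h(unit)))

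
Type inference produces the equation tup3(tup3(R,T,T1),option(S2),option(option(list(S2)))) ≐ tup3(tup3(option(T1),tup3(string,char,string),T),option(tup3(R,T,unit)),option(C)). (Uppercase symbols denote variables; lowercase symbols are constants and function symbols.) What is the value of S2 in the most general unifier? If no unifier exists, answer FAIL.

tup3(option(tup3(string,char,string)),tup3(string,char,string),unit)

Decompose tup3/3: tup3(R,T,T1) ≐ tup3(option(T1),tup3(string,char,string),T),  option(S2) ≐ option(tup3(R,T,unit)),  option(option(list(S2))) ≐ option(C).
Decompose tup3/3: R ≐ option(T1),  T ≐ tup3(string,char,string),  T1 ≐ T.
Bind R := option(T1); substituting into the one remaining equation that mentions R gives: option(S2) ≐ option(tup3(option(T1),T,unit)).
Bind T := tup3(string,char,string); substituting into the 2 remaining equations that mention T gives: T1 ≐ tup3(string,char,string),  option(S2) ≐ option(tup3(option(T1),tup3(string,char,string),unit)).
Bind T1 := tup3(string,char,string); substituting into the one remaining equation that mentions T1 gives: option(S2) ≐ option(tup3(option(tup3(string,char,string)),tup3(string,char,string),unit)). Substituting into the earlier binding gives R := option(tup3(string,char,string)).
Decompose option/1: S2 ≐ tup3(option(tup3(string,char,string)),tup3(string,char,string),unit).
Bind S2 := tup3(option(tup3(string,char,string)),tup3(string,char,string),unit); substituting into the remaining equation gives: option(option(list(tup3(option(tup3(string,char,string)),tup3(string,char,string),unit)))) ≐ option(C).
Decompose option/1: option(list(tup3(option(tup3(string,char,string)),tup3(string,char,string),unit))) ≐ C.
Bind C := option(list(tup3(option(tup3(string,char,string)),tup3(string,char,string),unit))).
MGU = { R -> option(tup3(string,char,string)), T -> tup3(string,char,string), T1 -> tup3(string,char,string), S2 -> tup3(option(tup3(string,char,string)),tup3(string,char,string),unit), C -> option(list(tup3(option(tup3(string,char,string)),tup3(string,char,string),unit))) }, so S2 -> tup3(option(tup3(string,char,string)),tup3(string,char,string),unit).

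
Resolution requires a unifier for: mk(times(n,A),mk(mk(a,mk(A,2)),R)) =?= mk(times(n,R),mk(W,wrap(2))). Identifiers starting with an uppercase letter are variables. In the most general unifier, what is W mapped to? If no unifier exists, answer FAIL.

Decompose mk/2: times(n,A) =?= times(n,R),  mk(mk(a,mk(A,2)),R) =?= mk(W,wrap(2)).
Decompose times/2: n =?= n,  A =?= R.
Delete trivial equation n =?= n.
Bind A := R; substituting into the remaining equation gives: mk(mk(a,mk(R,2)),R) =?= mk(W,wrap(2)).
Decompose mk/2: mk(a,mk(R,2)) =?= W,  R =?= wrap(2).
Bind W := mk(a,mk(R,2)); no other remaining equation mentions W.
Bind R := wrap(2). Substituting into the earlier bindings gives A := wrap(2), W := mk(a,mk(wrap(2),2)).
MGU = { A -> wrap(2), W -> mk(a,mk(wrap(2),2)), R -> wrap(2) }, so W -> mk(a,mk(wrap(2),2)).

mk(a,mk(wrap(2),2))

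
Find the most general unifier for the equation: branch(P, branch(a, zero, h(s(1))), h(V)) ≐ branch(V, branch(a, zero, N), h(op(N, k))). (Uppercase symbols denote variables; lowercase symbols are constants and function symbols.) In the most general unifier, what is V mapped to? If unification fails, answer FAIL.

op(h(s(1)), k)

Decompose branch/3: P ≐ V,  branch(a, zero, h(s(1))) ≐ branch(a, zero, N),  h(V) ≐ h(op(N, k)).
Bind P := V; no other remaining equation mentions P.
Decompose branch/3: a ≐ a,  zero ≐ zero,  h(s(1)) ≐ N.
Delete trivial equation a ≐ a.
Delete trivial equation zero ≐ zero.
Bind N := h(s(1)); substituting into the remaining equation gives: h(V) ≐ h(op(h(s(1)), k)).
Decompose h/1: V ≐ op(h(s(1)), k).
Bind V := op(h(s(1)), k). Substituting into the earlier binding gives P := op(h(s(1)), k).
MGU = { P := op(h(s(1)), k), N := h(s(1)), V := op(h(s(1)), k) }, so V := op(h(s(1)), k).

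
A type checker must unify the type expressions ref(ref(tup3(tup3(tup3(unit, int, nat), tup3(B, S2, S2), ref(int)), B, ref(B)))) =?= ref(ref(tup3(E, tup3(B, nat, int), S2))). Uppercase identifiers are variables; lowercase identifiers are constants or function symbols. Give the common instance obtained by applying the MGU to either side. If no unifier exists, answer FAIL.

FAIL

Decompose ref/1: ref(tup3(tup3(tup3(unit, int, nat), tup3(B, S2, S2), ref(int)), B, ref(B))) =?= ref(tup3(E, tup3(B, nat, int), S2)).
Decompose ref/1: tup3(tup3(tup3(unit, int, nat), tup3(B, S2, S2), ref(int)), B, ref(B)) =?= tup3(E, tup3(B, nat, int), S2).
Decompose tup3/3: tup3(tup3(unit, int, nat), tup3(B, S2, S2), ref(int)) =?= E,  B =?= tup3(B, nat, int),  ref(B) =?= S2.
Bind E := tup3(tup3(unit, int, nat), tup3(B, S2, S2), ref(int)); no other remaining equation mentions E.
Occurs check fails: B occurs in tup3(B, nat, int); the equation B =?= tup3(B, nat, int) has no finite solution.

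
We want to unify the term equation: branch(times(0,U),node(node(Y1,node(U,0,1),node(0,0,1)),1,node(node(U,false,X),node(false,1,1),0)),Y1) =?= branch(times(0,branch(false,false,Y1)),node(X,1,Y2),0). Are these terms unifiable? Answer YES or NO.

Decompose branch/3: times(0,U) =?= times(0,branch(false,false,Y1)),  node(node(Y1,node(U,0,1),node(0,0,1)),1,node(node(U,false,X),node(false,1,1),0)) =?= node(X,1,Y2),  Y1 =?= 0.
Decompose times/2: 0 =?= 0,  U =?= branch(false,false,Y1).
Delete trivial equation 0 =?= 0.
Bind U := branch(false,false,Y1); substituting into the one remaining equation that mentions U gives: node(node(Y1,node(branch(false,false,Y1),0,1),node(0,0,1)),1,node(node(branch(false,false,Y1),false,X),node(false,1,1),0)) =?= node(X,1,Y2).
Decompose node/3: node(Y1,node(branch(false,false,Y1),0,1),node(0,0,1)) =?= X,  1 =?= 1,  node(node(branch(false,false,Y1),false,X),node(false,1,1),0) =?= Y2.
Bind X := node(Y1,node(branch(false,false,Y1),0,1),node(0,0,1)); substituting into the one remaining equation that mentions X gives: node(node(branch(false,false,Y1),false,node(Y1,node(branch(false,false,Y1),0,1),node(0,0,1))),node(false,1,1),0) =?= Y2.
Delete trivial equation 1 =?= 1.
Bind Y2 := node(node(branch(false,false,Y1),false,node(Y1,node(branch(false,false,Y1),0,1),node(0,0,1))),node(false,1,1),0); no other remaining equation mentions Y2.
Bind Y1 := 0. Substituting into the earlier bindings gives U := branch(false,false,0), X := node(0,node(branch(false,false,0),0,1),node(0,0,1)), Y2 := node(node(branch(false,false,0),false,node(0,node(branch(false,false,0),0,1),node(0,0,1))),node(false,1,1),0).
No equations remain and no clash or occurs-check failure arose, so a unifier exists.

YES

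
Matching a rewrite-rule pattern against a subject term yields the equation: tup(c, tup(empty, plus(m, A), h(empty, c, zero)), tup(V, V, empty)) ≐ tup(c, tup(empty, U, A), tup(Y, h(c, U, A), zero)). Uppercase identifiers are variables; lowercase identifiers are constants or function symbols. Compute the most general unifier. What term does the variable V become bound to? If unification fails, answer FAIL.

FAIL

Decompose tup/3: c ≐ c,  tup(empty, plus(m, A), h(empty, c, zero)) ≐ tup(empty, U, A),  tup(V, V, empty) ≐ tup(Y, h(c, U, A), zero).
Delete trivial equation c ≐ c.
Decompose tup/3: empty ≐ empty,  plus(m, A) ≐ U,  h(empty, c, zero) ≐ A.
Delete trivial equation empty ≐ empty.
Bind U := plus(m, A); substituting into the one remaining equation that mentions U gives: tup(V, V, empty) ≐ tup(Y, h(c, plus(m, A), A), zero).
Bind A := h(empty, c, zero); substituting into the remaining equation gives: tup(V, V, empty) ≐ tup(Y, h(c, plus(m, h(empty, c, zero)), h(empty, c, zero)), zero). Substituting into the earlier binding gives U := plus(m, h(empty, c, zero)).
Decompose tup/3: V ≐ Y,  V ≐ h(c, plus(m, h(empty, c, zero)), h(empty, c, zero)),  empty ≐ zero.
Bind V := Y; substituting into the one remaining equation that mentions V gives: Y ≐ h(c, plus(m, h(empty, c, zero)), h(empty, c, zero)).
Bind Y := h(c, plus(m, h(empty, c, zero)), h(empty, c, zero)); no other remaining equation mentions Y. Substituting into the earlier binding gives V := h(c, plus(m, h(empty, c, zero)), h(empty, c, zero)).
Clash: constants empty and zero differ; no unifier exists.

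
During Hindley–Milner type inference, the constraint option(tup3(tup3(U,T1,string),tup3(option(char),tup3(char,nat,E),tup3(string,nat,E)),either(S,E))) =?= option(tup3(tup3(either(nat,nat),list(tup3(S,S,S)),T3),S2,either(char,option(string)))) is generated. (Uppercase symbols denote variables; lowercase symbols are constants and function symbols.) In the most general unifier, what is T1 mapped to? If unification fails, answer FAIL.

Decompose option/1: tup3(tup3(U,T1,string),tup3(option(char),tup3(char,nat,E),tup3(string,nat,E)),either(S,E)) =?= tup3(tup3(either(nat,nat),list(tup3(S,S,S)),T3),S2,either(char,option(string))).
Decompose tup3/3: tup3(U,T1,string) =?= tup3(either(nat,nat),list(tup3(S,S,S)),T3),  tup3(option(char),tup3(char,nat,E),tup3(string,nat,E)) =?= S2,  either(S,E) =?= either(char,option(string)).
Decompose tup3/3: U =?= either(nat,nat),  T1 =?= list(tup3(S,S,S)),  string =?= T3.
Bind U := either(nat,nat); no other remaining equation mentions U.
Bind T1 := list(tup3(S,S,S)); no other remaining equation mentions T1.
Bind T3 := string; no other remaining equation mentions T3.
Bind S2 := tup3(option(char),tup3(char,nat,E),tup3(string,nat,E)); no other remaining equation mentions S2.
Decompose either/2: S =?= char,  E =?= option(string).
Bind S := char; no other remaining equation mentions S. Substituting into the earlier binding gives T1 := list(tup3(char,char,char)).
Bind E := option(string). Substituting into the earlier binding gives S2 := tup3(option(char),tup3(char,nat,option(string)),tup3(string,nat,option(string))).
MGU = { U := either(nat,nat), T1 := list(tup3(char,char,char)), T3 := string, S2 := tup3(option(char),tup3(char,nat,option(string)),tup3(string,nat,option(string))), S := char, E := option(string) }, so T1 := list(tup3(char,char,char)).

list(tup3(char,char,char))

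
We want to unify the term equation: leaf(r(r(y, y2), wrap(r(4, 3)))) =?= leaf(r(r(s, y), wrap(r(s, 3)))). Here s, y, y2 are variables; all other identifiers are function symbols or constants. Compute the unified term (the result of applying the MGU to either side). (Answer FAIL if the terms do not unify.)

leaf(r(r(4, 4), wrap(r(4, 3))))

Decompose leaf/1: r(r(y, y2), wrap(r(4, 3))) =?= r(r(s, y), wrap(r(s, 3))).
Decompose r/2: r(y, y2) =?= r(s, y),  wrap(r(4, 3)) =?= wrap(r(s, 3)).
Decompose r/2: y =?= s,  y2 =?= y.
Bind y := s; substituting into the one remaining equation that mentions y gives: y2 =?= s.
Bind y2 := s; no other remaining equation mentions y2.
Decompose wrap/1: r(4, 3) =?= r(s, 3).
Decompose r/2: 4 =?= s,  3 =?= 3.
Bind s := 4; no other remaining equation mentions s. Substituting into the earlier bindings gives y := 4, y2 := 4.
Delete trivial equation 3 =?= 3.
Applying the MGU to either side gives leaf(r(r(4, 4), wrap(r(4, 3)))).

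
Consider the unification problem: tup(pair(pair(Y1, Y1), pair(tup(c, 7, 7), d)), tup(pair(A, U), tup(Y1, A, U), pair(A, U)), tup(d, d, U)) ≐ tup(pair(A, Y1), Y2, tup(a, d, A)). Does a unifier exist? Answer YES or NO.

Decompose tup/3: pair(pair(Y1, Y1), pair(tup(c, 7, 7), d)) ≐ pair(A, Y1),  tup(pair(A, U), tup(Y1, A, U), pair(A, U)) ≐ Y2,  tup(d, d, U) ≐ tup(a, d, A).
Decompose pair/2: pair(Y1, Y1) ≐ A,  pair(tup(c, 7, 7), d) ≐ Y1.
Bind A := pair(Y1, Y1); substituting into the 2 remaining equations that mention A gives: tup(pair(pair(Y1, Y1), U), tup(Y1, pair(Y1, Y1), U), pair(pair(Y1, Y1), U)) ≐ Y2,  tup(d, d, U) ≐ tup(a, d, pair(Y1, Y1)).
Bind Y1 := pair(tup(c, 7, 7), d); substituting into the remaining equations gives: tup(pair(pair(pair(tup(c, 7, 7), d), pair(tup(c, 7, 7), d)), U), tup(pair(tup(c, 7, 7), d), pair(pair(tup(c, 7, 7), d), pair(tup(c, 7, 7), d)), U), pair(pair(pair(tup(c, 7, 7), d), pair(tup(c, 7, 7), d)), U)) ≐ Y2,  tup(d, d, U) ≐ tup(a, d, pair(pair(tup(c, 7, 7), d), pair(tup(c, 7, 7), d))). Substituting into the earlier binding gives A := pair(pair(tup(c, 7, 7), d), pair(tup(c, 7, 7), d)).
Bind Y2 := tup(pair(pair(pair(tup(c, 7, 7), d), pair(tup(c, 7, 7), d)), U), tup(pair(tup(c, 7, 7), d), pair(pair(tup(c, 7, 7), d), pair(tup(c, 7, 7), d)), U), pair(pair(pair(tup(c, 7, 7), d), pair(tup(c, 7, 7), d)), U)); no other remaining equation mentions Y2.
Decompose tup/3: d ≐ a,  d ≐ d,  U ≐ pair(pair(tup(c, 7, 7), d), pair(tup(c, 7, 7), d)).
Clash: constants d and a differ; no unifier exists.

NO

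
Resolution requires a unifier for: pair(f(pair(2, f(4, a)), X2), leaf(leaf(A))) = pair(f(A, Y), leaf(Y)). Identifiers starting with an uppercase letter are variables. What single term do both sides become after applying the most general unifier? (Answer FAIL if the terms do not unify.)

pair(f(pair(2, f(4, a)), leaf(pair(2, f(4, a)))), leaf(leaf(pair(2, f(4, a)))))

Decompose pair/2: f(pair(2, f(4, a)), X2) = f(A, Y),  leaf(leaf(A)) = leaf(Y).
Decompose f/2: pair(2, f(4, a)) = A,  X2 = Y.
Bind A := pair(2, f(4, a)); substituting into the one remaining equation that mentions A gives: leaf(leaf(pair(2, f(4, a)))) = leaf(Y).
Bind X2 := Y; no other remaining equation mentions X2.
Decompose leaf/1: leaf(pair(2, f(4, a))) = Y.
Bind Y := leaf(pair(2, f(4, a))). Substituting into the earlier binding gives X2 := leaf(pair(2, f(4, a))).
Applying the MGU to either side gives pair(f(pair(2, f(4, a)), leaf(pair(2, f(4, a)))), leaf(leaf(pair(2, f(4, a))))).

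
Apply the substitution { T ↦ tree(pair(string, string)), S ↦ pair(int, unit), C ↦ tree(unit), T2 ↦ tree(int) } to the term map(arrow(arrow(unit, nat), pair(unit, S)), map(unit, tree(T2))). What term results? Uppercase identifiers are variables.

map(arrow(arrow(unit, nat), pair(unit, pair(int, unit))), map(unit, tree(tree(int))))

Replace each occurrence of S with pair(int, unit).
Replace each occurrence of T2 with tree(int).
Result: map(arrow(arrow(unit, nat), pair(unit, pair(int, unit))), map(unit, tree(tree(int)))).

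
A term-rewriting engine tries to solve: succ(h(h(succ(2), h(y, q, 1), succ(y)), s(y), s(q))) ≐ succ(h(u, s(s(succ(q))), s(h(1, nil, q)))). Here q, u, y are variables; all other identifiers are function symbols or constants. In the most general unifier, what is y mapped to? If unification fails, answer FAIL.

Decompose succ/1: h(h(succ(2), h(y, q, 1), succ(y)), s(y), s(q)) ≐ h(u, s(s(succ(q))), s(h(1, nil, q))).
Decompose h/3: h(succ(2), h(y, q, 1), succ(y)) ≐ u,  s(y) ≐ s(s(succ(q))),  s(q) ≐ s(h(1, nil, q)).
Bind u := h(succ(2), h(y, q, 1), succ(y)); no other remaining equation mentions u.
Decompose s/1: y ≐ s(succ(q)).
Bind y := s(succ(q)); no other remaining equation mentions y. Substituting into the earlier binding gives u := h(succ(2), h(s(succ(q)), q, 1), succ(s(succ(q)))).
Decompose s/1: q ≐ h(1, nil, q).
Occurs check fails: q occurs in h(1, nil, q); the equation q ≐ h(1, nil, q) has no finite solution.

FAIL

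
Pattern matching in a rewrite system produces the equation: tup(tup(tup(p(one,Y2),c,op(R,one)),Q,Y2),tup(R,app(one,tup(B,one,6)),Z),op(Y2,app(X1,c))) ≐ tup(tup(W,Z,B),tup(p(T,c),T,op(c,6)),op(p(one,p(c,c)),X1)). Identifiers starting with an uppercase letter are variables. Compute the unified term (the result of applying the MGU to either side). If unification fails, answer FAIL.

FAIL

Decompose tup/3: tup(tup(p(one,Y2),c,op(R,one)),Q,Y2) ≐ tup(W,Z,B),  tup(R,app(one,tup(B,one,6)),Z) ≐ tup(p(T,c),T,op(c,6)),  op(Y2,app(X1,c)) ≐ op(p(one,p(c,c)),X1).
Decompose tup/3: tup(p(one,Y2),c,op(R,one)) ≐ W,  Q ≐ Z,  Y2 ≐ B.
Bind W := tup(p(one,Y2),c,op(R,one)); no other remaining equation mentions W.
Bind Q := Z; no other remaining equation mentions Q.
Bind Y2 := B; substituting into the one remaining equation that mentions Y2 gives: op(B,app(X1,c)) ≐ op(p(one,p(c,c)),X1). Substituting into the earlier binding gives W := tup(p(one,B),c,op(R,one)).
Decompose tup/3: R ≐ p(T,c),  app(one,tup(B,one,6)) ≐ T,  Z ≐ op(c,6).
Bind R := p(T,c); no other remaining equation mentions R. Substituting into the earlier binding gives W := tup(p(one,B),c,op(p(T,c),one)).
Bind T := app(one,tup(B,one,6)); no other remaining equation mentions T. Substituting into the earlier bindings gives W := tup(p(one,B),c,op(p(app(one,tup(B,one,6)),c),one)), R := p(app(one,tup(B,one,6)),c).
Bind Z := op(c,6); no other remaining equation mentions Z. Substituting into the earlier binding gives Q := op(c,6).
Decompose op/2: B ≐ p(one,p(c,c)),  app(X1,c) ≐ X1.
Bind B := p(one,p(c,c)); no other remaining equation mentions B. Substituting into the earlier bindings gives W := tup(p(one,p(one,p(c,c))),c,op(p(app(one,tup(p(one,p(c,c)),one,6)),c),one)), Y2 := p(one,p(c,c)), R := p(app(one,tup(p(one,p(c,c)),one,6)),c), T := app(one,tup(p(one,p(c,c)),one,6)).
Occurs check fails: X1 occurs in app(X1,c); the equation X1 ≐ app(X1,c) has no finite solution.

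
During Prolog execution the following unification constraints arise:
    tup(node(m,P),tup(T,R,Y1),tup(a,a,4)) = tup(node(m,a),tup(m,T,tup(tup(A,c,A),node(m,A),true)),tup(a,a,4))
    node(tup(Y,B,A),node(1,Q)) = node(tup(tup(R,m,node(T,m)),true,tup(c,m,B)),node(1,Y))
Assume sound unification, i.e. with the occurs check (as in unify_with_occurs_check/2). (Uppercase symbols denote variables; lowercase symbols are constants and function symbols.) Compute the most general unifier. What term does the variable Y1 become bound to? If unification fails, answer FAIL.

Decompose tup/3: node(m,P) = node(m,a),  tup(T,R,Y1) = tup(m,T,tup(tup(A,c,A),node(m,A),true)),  tup(a,a,4) = tup(a,a,4).
Decompose node/2: m = m,  P = a.
Delete trivial equation m = m.
Bind P := a; no other remaining equation mentions P.
Decompose tup/3: T = m,  R = T,  Y1 = tup(tup(A,c,A),node(m,A),true).
Bind T := m; substituting into the 2 remaining equations that mention T gives: R = m,  node(tup(Y,B,A),node(1,Q)) = node(tup(tup(R,m,node(m,m)),true,tup(c,m,B)),node(1,Y)).
Bind R := m; substituting into the one remaining equation that mentions R gives: node(tup(Y,B,A),node(1,Q)) = node(tup(tup(m,m,node(m,m)),true,tup(c,m,B)),node(1,Y)).
Bind Y1 := tup(tup(A,c,A),node(m,A),true); no other remaining equation mentions Y1.
Delete trivial equation tup(a,a,4) = tup(a,a,4).
Decompose node/2: tup(Y,B,A) = tup(tup(m,m,node(m,m)),true,tup(c,m,B)),  node(1,Q) = node(1,Y).
Decompose tup/3: Y = tup(m,m,node(m,m)),  B = true,  A = tup(c,m,B).
Bind Y := tup(m,m,node(m,m)); substituting into the one remaining equation that mentions Y gives: node(1,Q) = node(1,tup(m,m,node(m,m))).
Bind B := true; substituting into the one remaining equation that mentions B gives: A = tup(c,m,true).
Bind A := tup(c,m,true); no other remaining equation mentions A. Substituting into the earlier binding gives Y1 := tup(tup(tup(c,m,true),c,tup(c,m,true)),node(m,tup(c,m,true)),true).
Decompose node/2: 1 = 1,  Q = tup(m,m,node(m,m)).
Delete trivial equation 1 = 1.
Bind Q := tup(m,m,node(m,m)).
MGU = { P ↦ a, T ↦ m, R ↦ m, Y1 ↦ tup(tup(tup(c,m,true),c,tup(c,m,true)),node(m,tup(c,m,true)),true), Y ↦ tup(m,m,node(m,m)), B ↦ true, A ↦ tup(c,m,true), Q ↦ tup(m,m,node(m,m)) }, so Y1 ↦ tup(tup(tup(c,m,true),c,tup(c,m,true)),node(m,tup(c,m,true)),true).

tup(tup(tup(c,m,true),c,tup(c,m,true)),node(m,tup(c,m,true)),true)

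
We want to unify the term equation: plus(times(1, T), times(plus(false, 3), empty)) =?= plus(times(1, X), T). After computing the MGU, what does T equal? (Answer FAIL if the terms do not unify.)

Decompose plus/2: times(1, T) =?= times(1, X),  times(plus(false, 3), empty) =?= T.
Decompose times/2: 1 =?= 1,  T =?= X.
Delete trivial equation 1 =?= 1.
Bind T := X; substituting into the remaining equation gives: times(plus(false, 3), empty) =?= X.
Bind X := times(plus(false, 3), empty). Substituting into the earlier binding gives T := times(plus(false, 3), empty).
MGU = { T := times(plus(false, 3), empty), X := times(plus(false, 3), empty) }, so T := times(plus(false, 3), empty).

times(plus(false, 3), empty)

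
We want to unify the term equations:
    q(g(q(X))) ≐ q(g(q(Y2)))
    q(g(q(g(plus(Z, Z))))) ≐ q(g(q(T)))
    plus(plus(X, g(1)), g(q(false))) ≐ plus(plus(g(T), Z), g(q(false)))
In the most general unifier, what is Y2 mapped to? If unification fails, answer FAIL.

Decompose q/1: g(q(X)) ≐ g(q(Y2)).
Decompose g/1: q(X) ≐ q(Y2).
Decompose q/1: X ≐ Y2.
Bind X := Y2; substituting into the one remaining equation that mentions X gives: plus(plus(Y2, g(1)), g(q(false))) ≐ plus(plus(g(T), Z), g(q(false))).
Decompose q/1: g(q(g(plus(Z, Z)))) ≐ g(q(T)).
Decompose g/1: q(g(plus(Z, Z))) ≐ q(T).
Decompose q/1: g(plus(Z, Z)) ≐ T.
Bind T := g(plus(Z, Z)); substituting into the remaining equation gives: plus(plus(Y2, g(1)), g(q(false))) ≐ plus(plus(g(g(plus(Z, Z))), Z), g(q(false))).
Decompose plus/2: plus(Y2, g(1)) ≐ plus(g(g(plus(Z, Z))), Z),  g(q(false)) ≐ g(q(false)).
Decompose plus/2: Y2 ≐ g(g(plus(Z, Z))),  g(1) ≐ Z.
Bind Y2 := g(g(plus(Z, Z))); no other remaining equation mentions Y2. Substituting into the earlier binding gives X := g(g(plus(Z, Z))).
Bind Z := g(1); no other remaining equation mentions Z. Substituting into the earlier bindings gives X := g(g(plus(g(1), g(1)))), T := g(plus(g(1), g(1))), Y2 := g(g(plus(g(1), g(1)))).
Delete trivial equation g(q(false)) ≐ g(q(false)).
MGU = { X := g(g(plus(g(1), g(1)))), T := g(plus(g(1), g(1))), Y2 := g(g(plus(g(1), g(1)))), Z := g(1) }, so Y2 := g(g(plus(g(1), g(1)))).

g(g(plus(g(1), g(1))))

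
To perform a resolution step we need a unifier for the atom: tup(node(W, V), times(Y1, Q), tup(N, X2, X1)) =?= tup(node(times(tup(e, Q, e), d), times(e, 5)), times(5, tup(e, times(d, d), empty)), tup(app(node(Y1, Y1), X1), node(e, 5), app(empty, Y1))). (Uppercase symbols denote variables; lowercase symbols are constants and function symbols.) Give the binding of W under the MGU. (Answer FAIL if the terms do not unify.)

Decompose tup/3: node(W, V) =?= node(times(tup(e, Q, e), d), times(e, 5)),  times(Y1, Q) =?= times(5, tup(e, times(d, d), empty)),  tup(N, X2, X1) =?= tup(app(node(Y1, Y1), X1), node(e, 5), app(empty, Y1)).
Decompose node/2: W =?= times(tup(e, Q, e), d),  V =?= times(e, 5).
Bind W := times(tup(e, Q, e), d); no other remaining equation mentions W.
Bind V := times(e, 5); no other remaining equation mentions V.
Decompose times/2: Y1 =?= 5,  Q =?= tup(e, times(d, d), empty).
Bind Y1 := 5; substituting into the one remaining equation that mentions Y1 gives: tup(N, X2, X1) =?= tup(app(node(5, 5), X1), node(e, 5), app(empty, 5)).
Bind Q := tup(e, times(d, d), empty); no other remaining equation mentions Q. Substituting into the earlier binding gives W := times(tup(e, tup(e, times(d, d), empty), e), d).
Decompose tup/3: N =?= app(node(5, 5), X1),  X2 =?= node(e, 5),  X1 =?= app(empty, 5).
Bind N := app(node(5, 5), X1); no other remaining equation mentions N.
Bind X2 := node(e, 5); no other remaining equation mentions X2.
Bind X1 := app(empty, 5). Substituting into the earlier binding gives N := app(node(5, 5), app(empty, 5)).
MGU = { W := times(tup(e, tup(e, times(d, d), empty), e), d), V := times(e, 5), Y1 := 5, Q := tup(e, times(d, d), empty), N := app(node(5, 5), app(empty, 5)), X2 := node(e, 5), X1 := app(empty, 5) }, so W := times(tup(e, tup(e, times(d, d), empty), e), d).

times(tup(e, tup(e, times(d, d), empty), e), d)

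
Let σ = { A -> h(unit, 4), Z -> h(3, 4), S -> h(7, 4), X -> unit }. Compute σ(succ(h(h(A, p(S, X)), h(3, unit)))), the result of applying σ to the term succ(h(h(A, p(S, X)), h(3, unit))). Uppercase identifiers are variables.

Replace each occurrence of A with h(unit, 4).
Replace each occurrence of S with h(7, 4).
Replace each occurrence of X with unit.
Result: succ(h(h(h(unit, 4), p(h(7, 4), unit)), h(3, unit))).

succ(h(h(h(unit, 4), p(h(7, 4), unit)), h(3, unit)))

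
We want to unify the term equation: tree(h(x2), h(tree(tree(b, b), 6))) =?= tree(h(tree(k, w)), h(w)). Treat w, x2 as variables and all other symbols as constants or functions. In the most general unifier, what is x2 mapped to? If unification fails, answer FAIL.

Decompose tree/2: h(x2) =?= h(tree(k, w)),  h(tree(tree(b, b), 6)) =?= h(w).
Decompose h/1: x2 =?= tree(k, w).
Bind x2 := tree(k, w); no other remaining equation mentions x2.
Decompose h/1: tree(tree(b, b), 6) =?= w.
Bind w := tree(tree(b, b), 6). Substituting into the earlier binding gives x2 := tree(k, tree(tree(b, b), 6)).
MGU = { x2 := tree(k, tree(tree(b, b), 6)), w := tree(tree(b, b), 6) }, so x2 := tree(k, tree(tree(b, b), 6)).

tree(k, tree(tree(b, b), 6))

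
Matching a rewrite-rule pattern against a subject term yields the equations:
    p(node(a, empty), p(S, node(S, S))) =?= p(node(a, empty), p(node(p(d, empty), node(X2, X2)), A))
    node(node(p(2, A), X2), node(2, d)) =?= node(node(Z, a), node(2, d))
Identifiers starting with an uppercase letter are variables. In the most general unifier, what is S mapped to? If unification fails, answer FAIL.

Decompose p/2: node(a, empty) =?= node(a, empty),  p(S, node(S, S)) =?= p(node(p(d, empty), node(X2, X2)), A).
Delete trivial equation node(a, empty) =?= node(a, empty).
Decompose p/2: S =?= node(p(d, empty), node(X2, X2)),  node(S, S) =?= A.
Bind S := node(p(d, empty), node(X2, X2)); substituting into the one remaining equation that mentions S gives: node(node(p(d, empty), node(X2, X2)), node(p(d, empty), node(X2, X2))) =?= A.
Bind A := node(node(p(d, empty), node(X2, X2)), node(p(d, empty), node(X2, X2))); substituting into the remaining equation gives: node(node(p(2, node(node(p(d, empty), node(X2, X2)), node(p(d, empty), node(X2, X2)))), X2), node(2, d)) =?= node(node(Z, a), node(2, d)).
Decompose node/2: node(p(2, node(node(p(d, empty), node(X2, X2)), node(p(d, empty), node(X2, X2)))), X2) =?= node(Z, a),  node(2, d) =?= node(2, d).
Decompose node/2: p(2, node(node(p(d, empty), node(X2, X2)), node(p(d, empty), node(X2, X2)))) =?= Z,  X2 =?= a.
Bind Z := p(2, node(node(p(d, empty), node(X2, X2)), node(p(d, empty), node(X2, X2)))); no other remaining equation mentions Z.
Bind X2 := a; no other remaining equation mentions X2. Substituting into the earlier bindings gives S := node(p(d, empty), node(a, a)), A := node(node(p(d, empty), node(a, a)), node(p(d, empty), node(a, a))), Z := p(2, node(node(p(d, empty), node(a, a)), node(p(d, empty), node(a, a)))).
Delete trivial equation node(2, d) =?= node(2, d).
MGU = { S := node(p(d, empty), node(a, a)), A := node(node(p(d, empty), node(a, a)), node(p(d, empty), node(a, a))), Z := p(2, node(node(p(d, empty), node(a, a)), node(p(d, empty), node(a, a)))), X2 := a }, so S := node(p(d, empty), node(a, a)).

node(p(d, empty), node(a, a))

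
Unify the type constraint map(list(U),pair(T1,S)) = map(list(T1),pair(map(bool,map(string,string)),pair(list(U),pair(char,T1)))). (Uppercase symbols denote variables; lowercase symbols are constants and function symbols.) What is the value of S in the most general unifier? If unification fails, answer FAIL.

Decompose map/2: list(U) = list(T1),  pair(T1,S) = pair(map(bool,map(string,string)),pair(list(U),pair(char,T1))).
Decompose list/1: U = T1.
Bind U := T1; substituting into the remaining equation gives: pair(T1,S) = pair(map(bool,map(string,string)),pair(list(T1),pair(char,T1))).
Decompose pair/2: T1 = map(bool,map(string,string)),  S = pair(list(T1),pair(char,T1)).
Bind T1 := map(bool,map(string,string)); substituting into the remaining equation gives: S = pair(list(map(bool,map(string,string))),pair(char,map(bool,map(string,string)))). Substituting into the earlier binding gives U := map(bool,map(string,string)).
Bind S := pair(list(map(bool,map(string,string))),pair(char,map(bool,map(string,string)))).
MGU = { U ↦ map(bool,map(string,string)), T1 ↦ map(bool,map(string,string)), S ↦ pair(list(map(bool,map(string,string))),pair(char,map(bool,map(string,string)))) }, so S ↦ pair(list(map(bool,map(string,string))),pair(char,map(bool,map(string,string)))).

pair(list(map(bool,map(string,string))),pair(char,map(bool,map(string,string))))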